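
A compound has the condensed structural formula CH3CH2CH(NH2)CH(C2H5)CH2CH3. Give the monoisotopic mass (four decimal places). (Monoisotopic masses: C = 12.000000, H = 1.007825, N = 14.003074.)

Atom tally by fragment:
  CH3 → C:1 H:3
  CH2 → C:1 H:2
  CH(NH2) → C:1 H:3 N:1
  CH(C2H5) → C:3 H:6
  CH2 → C:1 H:2
  CH3 → C:1 H:3
Element totals:
  C: 8
  H: 19
  N: 1
Molecular formula: C8H19N.
  M = 8(12.0) + 19(1.007825) + 14.003074
    = 96.000000 + 19.148675 + 14.003074 = 129.151749

129.1517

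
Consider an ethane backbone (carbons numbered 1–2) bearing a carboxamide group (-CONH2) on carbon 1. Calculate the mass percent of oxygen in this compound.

21.89%

Atom tally by fragment:
  H2NOCCH2 → C:2 H:4 O:1 N:1
  CH3 → C:1 H:3
Element totals:
  C: 3
  H: 7
  N: 1
  O: 1
Molecular formula: C3H7NO.
Molar mass = 73.095 g/mol.
Mass from O: 1 × 15.999 = 15.999 g/mol.
%O = 15.999 / 73.095 × 100 = 21.89%.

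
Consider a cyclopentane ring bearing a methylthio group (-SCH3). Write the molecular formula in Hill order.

C6H12S

Atom tally by fragment:
  cyclopentane ring core → C:5 H:10
  (− 1 ring H displaced by substituents)
  + SCH3 → C:1 H:3 S:1
Element totals:
  C: 6
  H: 12
  S: 1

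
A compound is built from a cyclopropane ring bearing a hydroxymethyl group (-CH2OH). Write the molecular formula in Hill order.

Atom tally by fragment:
  cyclopropane ring core → C:3 H:6
  (− 1 ring H displaced by substituents)
  + CH2OH → C:1 H:3 O:1
Element totals:
  C: 4
  H: 8
  O: 1

C4H8O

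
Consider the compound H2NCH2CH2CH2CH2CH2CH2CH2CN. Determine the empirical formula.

Element totals:
  C: 8
  H: 16
  N: 2
Molecular formula: C8H16N2.
gcd of subscripts = 2; dividing each by 2:
  C: 8/2 = 4
  H: 16/2 = 8
  N: 2/2 = 1

C4H8N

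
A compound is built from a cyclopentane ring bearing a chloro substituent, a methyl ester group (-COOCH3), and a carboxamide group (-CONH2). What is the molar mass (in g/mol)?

205.64 g/mol

Atom tally by fragment:
  cyclopentane ring core → C:5 H:10
  (− 3 ring H displaced by substituents)
  + Cl → Cl:1
  + COOCH3 → C:2 H:3 O:2
  + CONH2 → C:1 H:2 O:1 N:1
Element totals:
  C: 8
  H: 12
  Cl: 1
  N: 1
  O: 3
Molecular formula: C8H12ClNO3.
  M = 8(12.011) + 12(1.008) + 35.45 + 14.007 + 3(15.999)
    = 96.088 + 12.096 + 35.450 + 14.007 + 47.997 = 205.638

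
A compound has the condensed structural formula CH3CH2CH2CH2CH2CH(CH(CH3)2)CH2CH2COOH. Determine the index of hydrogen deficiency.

Element totals:
  C: 12
  H: 24
  O: 2
Molecular formula: C12H24O2.
DoU = (2C + 2 + N − H − X) / 2 = (2·12 + 2 + 0 − 24 − 0) / 2 = 1.

1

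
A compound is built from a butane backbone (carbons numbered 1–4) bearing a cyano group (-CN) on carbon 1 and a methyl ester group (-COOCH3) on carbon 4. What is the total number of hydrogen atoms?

11

Atom tally by fragment:
  NCCH2 → C:2 H:2 N:1
  CH2 → C:1 H:2
  CH2 → C:1 H:2
  CH2COOCH3 → C:3 H:5 O:2
Element totals:
  C: 7
  H: 11
  N: 1
  O: 2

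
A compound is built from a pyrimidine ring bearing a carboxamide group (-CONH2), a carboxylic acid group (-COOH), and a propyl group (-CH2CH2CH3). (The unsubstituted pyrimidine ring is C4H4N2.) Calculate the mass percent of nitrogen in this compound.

20.09%

Atom tally by fragment:
  pyrimidine ring core → C:4 H:4 N:2
  (− 3 ring H displaced by substituents)
  + CONH2 → C:1 H:2 O:1 N:1
  + COOH → C:1 H:1 O:2
  + CH2CH2CH3 → C:3 H:7
Element totals:
  C: 9
  H: 11
  N: 3
  O: 3
Molecular formula: C9H11N3O3.
Molar mass = 209.205 g/mol.
Mass from N: 3 × 14.007 = 42.021 g/mol.
%N = 42.021 / 209.205 × 100 = 20.09%.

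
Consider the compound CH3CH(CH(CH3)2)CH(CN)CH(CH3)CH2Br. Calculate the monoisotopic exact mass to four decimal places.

Element totals:
  C: 10
  H: 18
  Br: 1
  N: 1
Molecular formula: C10H18BrN.
  M = 10(12.0) + 18(1.007825) + 78.918338 + 14.003074
    = 120.000000 + 18.140850 + 78.918338 + 14.003074 = 231.062262

231.0623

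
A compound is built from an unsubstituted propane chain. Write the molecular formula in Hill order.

C3H8

Atom tally by fragment:
  CH3 → C:1 H:3
  CH2 → C:1 H:2
  CH3 → C:1 H:3
Element totals:
  C: 3
  H: 8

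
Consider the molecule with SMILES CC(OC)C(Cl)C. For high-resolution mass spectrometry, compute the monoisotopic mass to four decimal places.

Atom tally by fragment:
  CH3 → C:1 H:3
  CH(OCH3) → C:2 H:4 O:1
  CH(Cl) → C:1 H:1 Cl:1
  CH3 → C:1 H:3
Element totals:
  C: 5
  H: 11
  Cl: 1
  O: 1
Molecular formula: C5H11ClO.
  M = 5(12.0) + 11(1.007825) + 34.968853 + 15.994915
    = 60.000000 + 11.086075 + 34.968853 + 15.994915 = 122.049843

122.0498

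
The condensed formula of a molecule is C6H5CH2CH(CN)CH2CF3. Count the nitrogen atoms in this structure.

Atom tally by fragment:
  C6H5CH2 → C:7 H:7
  CH(CN) → C:2 H:1 N:1
  CH2CF3 → C:2 H:2 F:3
Element totals:
  C: 11
  H: 10
  F: 3
  N: 1

1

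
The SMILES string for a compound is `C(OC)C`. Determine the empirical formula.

C3H8O

Atom tally by fragment:
  CH3OCH2 → C:2 H:5 O:1
  CH3 → C:1 H:3
Element totals:
  C: 3
  H: 8
  O: 1
Molecular formula: C3H8O.
gcd of subscripts (3, 8, 1) = 1, so the empirical formula equals the molecular formula.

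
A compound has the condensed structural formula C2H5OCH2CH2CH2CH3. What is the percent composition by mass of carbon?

70.53%

Atom tally by fragment:
  C2H5OCH2 → C:3 H:7 O:1
  CH2 → C:1 H:2
  CH2 → C:1 H:2
  CH3 → C:1 H:3
Element totals:
  C: 6
  H: 14
  O: 1
Molecular formula: C6H14O.
Molar mass = 102.177 g/mol.
Mass from C: 6 × 12.011 = 72.066 g/mol.
%C = 72.066 / 102.177 × 100 = 70.53%.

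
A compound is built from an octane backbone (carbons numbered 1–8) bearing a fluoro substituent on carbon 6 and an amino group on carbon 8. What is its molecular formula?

C8H18FN

Atom tally by fragment:
  CH3 → C:1 H:3
  CH2 → C:1 H:2
  CH2 → C:1 H:2
  CH2 → C:1 H:2
  CH2 → C:1 H:2
  CH(F) → C:1 H:1 F:1
  CH2 → C:1 H:2
  CH2NH2 → C:1 H:4 N:1
Element totals:
  C: 8
  H: 18
  F: 1
  N: 1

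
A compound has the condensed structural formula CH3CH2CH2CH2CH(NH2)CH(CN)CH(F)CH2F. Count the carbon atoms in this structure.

Element totals:
  C: 9
  H: 16
  F: 2
  N: 2

9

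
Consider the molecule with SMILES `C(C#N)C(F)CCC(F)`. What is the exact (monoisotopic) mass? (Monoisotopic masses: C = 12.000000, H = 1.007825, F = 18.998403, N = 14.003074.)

133.0703

Atom tally by fragment:
  NCCH2 → C:2 H:2 N:1
  CH(F) → C:1 H:1 F:1
  CH2 → C:1 H:2
  CH2 → C:1 H:2
  CH2F → C:1 H:2 F:1
Element totals:
  C: 6
  H: 9
  F: 2
  N: 1
Molecular formula: C6H9F2N.
  M = 6(12.0) + 9(1.007825) + 2(18.998403) + 14.003074
    = 72.000000 + 9.070425 + 37.996806 + 14.003074 = 133.070305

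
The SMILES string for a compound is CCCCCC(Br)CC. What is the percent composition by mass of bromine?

Atom tally by fragment:
  CH3 → C:1 H:3
  CH2 → C:1 H:2
  CH2 → C:1 H:2
  CH2 → C:1 H:2
  CH2 → C:1 H:2
  CH(Br) → C:1 H:1 Br:1
  CH2 → C:1 H:2
  CH3 → C:1 H:3
Element totals:
  C: 8
  H: 17
  Br: 1
Molecular formula: C8H17Br.
Molar mass = 193.128 g/mol.
Mass from Br: 1 × 79.904 = 79.904 g/mol.
%Br = 79.904 / 193.128 × 100 = 41.37%.

41.37%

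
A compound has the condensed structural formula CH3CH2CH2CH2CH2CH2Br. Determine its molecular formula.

Atom tally by fragment:
  CH3 → C:1 H:3
  CH2 → C:1 H:2
  CH2 → C:1 H:2
  CH2 → C:1 H:2
  CH2 → C:1 H:2
  CH2Br → C:1 H:2 Br:1
Element totals:
  C: 6
  H: 13
  Br: 1

C6H13Br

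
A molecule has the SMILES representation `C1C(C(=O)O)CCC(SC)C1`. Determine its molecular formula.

C8H14O2S

Atom tally by fragment:
  cyclohexane ring core → C:6 H:12
  (− 2 ring H displaced by substituents)
  + COOH → C:1 H:1 O:2
  + SCH3 → C:1 H:3 S:1
Element totals:
  C: 8
  H: 14
  O: 2
  S: 1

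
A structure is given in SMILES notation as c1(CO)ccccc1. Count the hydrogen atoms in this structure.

Atom tally by fragment:
  benzene ring core → C:6 H:6
  (− 1 ring H displaced by substituents)
  + CH2OH → C:1 H:3 O:1
Element totals:
  C: 7
  H: 8
  O: 1

8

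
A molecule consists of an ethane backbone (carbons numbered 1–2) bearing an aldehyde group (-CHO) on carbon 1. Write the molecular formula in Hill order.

C3H6O

Atom tally by fragment:
  OHCCH2 → C:2 H:3 O:1
  CH3 → C:1 H:3
Element totals:
  C: 3
  H: 6
  O: 1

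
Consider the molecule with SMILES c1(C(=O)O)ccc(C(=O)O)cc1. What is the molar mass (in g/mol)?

Atom tally by fragment:
  benzene ring core → C:6 H:6
  (− 2 ring H displaced by substituents)
  + COOH → C:1 H:1 O:2
  + COOH → C:1 H:1 O:2
Element totals:
  C: 8
  H: 6
  O: 4
Molecular formula: C8H6O4.
  M = 8(12.011) + 6(1.008) + 4(15.999)
    = 96.088 + 6.048 + 63.996 = 166.132

166.13 g/mol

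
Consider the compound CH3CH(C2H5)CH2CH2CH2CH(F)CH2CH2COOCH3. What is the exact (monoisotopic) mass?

218.1682

Atom tally by fragment:
  CH3 → C:1 H:3
  CH(C2H5) → C:3 H:6
  CH2 → C:1 H:2
  CH2 → C:1 H:2
  CH2 → C:1 H:2
  CH(F) → C:1 H:1 F:1
  CH2 → C:1 H:2
  CH2COOCH3 → C:3 H:5 O:2
Element totals:
  C: 12
  H: 23
  F: 1
  O: 2
Molecular formula: C12H23FO2.
  M = 12(12.0) + 23(1.007825) + 18.998403 + 2(15.994915)
    = 144.000000 + 23.179975 + 18.998403 + 31.989830 = 218.168208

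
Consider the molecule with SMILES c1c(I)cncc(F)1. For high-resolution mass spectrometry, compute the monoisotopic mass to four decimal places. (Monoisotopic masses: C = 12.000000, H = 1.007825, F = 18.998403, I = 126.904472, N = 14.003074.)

222.9294

Atom tally by fragment:
  pyridine ring core → C:5 H:5 N:1
  (− 2 ring H displaced by substituents)
  + I → I:1
  + F → F:1
Element totals:
  C: 5
  H: 3
  F: 1
  I: 1
  N: 1
Molecular formula: C5H3FIN.
  M = 5(12.0) + 3(1.007825) + 18.998403 + 126.904472 + 14.003074
    = 60.000000 + 3.023475 + 18.998403 + 126.904472 + 14.003074 = 222.929424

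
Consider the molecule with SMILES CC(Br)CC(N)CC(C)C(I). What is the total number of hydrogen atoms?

Atom tally by fragment:
  CH3 → C:1 H:3
  CH(Br) → C:1 H:1 Br:1
  CH2 → C:1 H:2
  CH(NH2) → C:1 H:3 N:1
  CH2 → C:1 H:2
  CH(CH3) → C:2 H:4
  CH2I → C:1 H:2 I:1
Element totals:
  C: 8
  H: 17
  Br: 1
  I: 1
  N: 1

17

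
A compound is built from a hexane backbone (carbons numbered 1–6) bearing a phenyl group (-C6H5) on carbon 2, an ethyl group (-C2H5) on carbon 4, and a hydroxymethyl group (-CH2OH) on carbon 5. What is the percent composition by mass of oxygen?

Atom tally by fragment:
  CH3 → C:1 H:3
  CH(C6H5) → C:7 H:6
  CH2 → C:1 H:2
  CH(C2H5) → C:3 H:6
  CH(CH2OH) → C:2 H:4 O:1
  CH3 → C:1 H:3
Element totals:
  C: 15
  H: 24
  O: 1
Molecular formula: C15H24O.
Molar mass = 220.356 g/mol.
Mass from O: 1 × 15.999 = 15.999 g/mol.
%O = 15.999 / 220.356 × 100 = 7.26%.

7.26%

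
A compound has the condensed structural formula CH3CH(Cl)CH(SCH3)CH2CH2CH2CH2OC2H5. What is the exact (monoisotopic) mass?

224.1002

Element totals:
  C: 10
  H: 21
  Cl: 1
  O: 1
  S: 1
Molecular formula: C10H21ClOS.
  M = 10(12.0) + 21(1.007825) + 34.968853 + 15.994915 + 31.972071
    = 120.000000 + 21.164325 + 34.968853 + 15.994915 + 31.972071 = 224.100164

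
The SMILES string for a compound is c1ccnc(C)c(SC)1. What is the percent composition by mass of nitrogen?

10.06%

Atom tally by fragment:
  pyridine ring core → C:5 H:5 N:1
  (− 2 ring H displaced by substituents)
  + CH3 → C:1 H:3
  + SCH3 → C:1 H:3 S:1
Element totals:
  C: 7
  H: 9
  N: 1
  S: 1
Molecular formula: C7H9NS.
Molar mass = 139.216 g/mol.
Mass from N: 1 × 14.007 = 14.007 g/mol.
%N = 14.007 / 139.216 × 100 = 10.06%.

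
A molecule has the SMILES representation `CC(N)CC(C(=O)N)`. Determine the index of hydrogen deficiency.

1

Atom tally by fragment:
  CH3 → C:1 H:3
  CH(NH2) → C:1 H:3 N:1
  CH2 → C:1 H:2
  CH2CONH2 → C:2 H:4 O:1 N:1
Element totals:
  C: 5
  H: 12
  N: 2
  O: 1
Molecular formula: C5H12N2O.
DoU = (2C + 2 + N − H − X) / 2 = (2·5 + 2 + 2 − 12 − 0) / 2 = 1.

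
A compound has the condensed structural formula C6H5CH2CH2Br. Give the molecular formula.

Element totals:
  C: 8
  H: 9
  Br: 1

C8H9Br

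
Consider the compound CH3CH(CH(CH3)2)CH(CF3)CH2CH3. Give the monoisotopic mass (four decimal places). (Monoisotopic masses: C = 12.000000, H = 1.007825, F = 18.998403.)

Element totals:
  C: 9
  H: 17
  F: 3
Molecular formula: C9H17F3.
  M = 9(12.0) + 17(1.007825) + 3(18.998403)
    = 108.000000 + 17.133025 + 56.995209 = 182.128234

182.1282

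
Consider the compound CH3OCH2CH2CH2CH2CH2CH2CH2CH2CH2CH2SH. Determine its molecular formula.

Atom tally by fragment:
  CH3OCH2 → C:2 H:5 O:1
  CH2 → C:1 H:2
  CH2 → C:1 H:2
  CH2 → C:1 H:2
  CH2 → C:1 H:2
  CH2 → C:1 H:2
  CH2 → C:1 H:2
  CH2 → C:1 H:2
  CH2 → C:1 H:2
  CH2SH → C:1 H:3 S:1
Element totals:
  C: 11
  H: 24
  O: 1
  S: 1

C11H24OS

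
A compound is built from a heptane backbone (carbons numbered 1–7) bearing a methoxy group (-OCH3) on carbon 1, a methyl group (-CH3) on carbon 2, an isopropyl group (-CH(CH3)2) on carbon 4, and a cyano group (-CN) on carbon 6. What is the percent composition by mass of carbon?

73.88%

Atom tally by fragment:
  CH3OCH2 → C:2 H:5 O:1
  CH(CH3) → C:2 H:4
  CH2 → C:1 H:2
  CH(CH(CH3)2) → C:4 H:8
  CH2 → C:1 H:2
  CH(CN) → C:2 H:1 N:1
  CH3 → C:1 H:3
Element totals:
  C: 13
  H: 25
  N: 1
  O: 1
Molecular formula: C13H25NO.
Molar mass = 211.349 g/mol.
Mass from C: 13 × 12.011 = 156.143 g/mol.
%C = 156.143 / 211.349 × 100 = 73.88%.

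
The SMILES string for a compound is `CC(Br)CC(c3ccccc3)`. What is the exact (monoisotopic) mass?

212.0201

Atom tally by fragment:
  CH3 → C:1 H:3
  CH(Br) → C:1 H:1 Br:1
  CH2 → C:1 H:2
  CH2C6H5 → C:7 H:7
Element totals:
  C: 10
  H: 13
  Br: 1
Molecular formula: C10H13Br.
  M = 10(12.0) + 13(1.007825) + 78.918338
    = 120.000000 + 13.101725 + 78.918338 = 212.020063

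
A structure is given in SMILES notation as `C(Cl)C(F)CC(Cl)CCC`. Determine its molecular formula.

C7H13Cl2F

Atom tally by fragment:
  ClCH2 → C:1 H:2 Cl:1
  CH(F) → C:1 H:1 F:1
  CH2 → C:1 H:2
  CH(Cl) → C:1 H:1 Cl:1
  CH2 → C:1 H:2
  CH2 → C:1 H:2
  CH3 → C:1 H:3
Element totals:
  C: 7
  H: 13
  Cl: 2
  F: 1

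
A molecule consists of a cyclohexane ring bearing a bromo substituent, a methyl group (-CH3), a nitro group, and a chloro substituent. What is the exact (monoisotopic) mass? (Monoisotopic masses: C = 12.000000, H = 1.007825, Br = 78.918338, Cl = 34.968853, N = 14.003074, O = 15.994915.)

Atom tally by fragment:
  cyclohexane ring core → C:6 H:12
  (− 4 ring H displaced by substituents)
  + Br → Br:1
  + CH3 → C:1 H:3
  + NO2 → N:1 O:2
  + Cl → Cl:1
Element totals:
  C: 7
  H: 11
  Br: 1
  Cl: 1
  N: 1
  O: 2
Molecular formula: C7H11BrClNO2.
  M = 7(12.0) + 11(1.007825) + 78.918338 + 34.968853 + 14.003074 + 2(15.994915)
    = 84.000000 + 11.086075 + 78.918338 + 34.968853 + 14.003074 + 31.989830 = 254.966170

254.9662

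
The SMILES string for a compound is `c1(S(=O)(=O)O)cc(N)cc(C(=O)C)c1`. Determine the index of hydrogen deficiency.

5

Atom tally by fragment:
  benzene ring core → C:6 H:6
  (− 3 ring H displaced by substituents)
  + SO3H → S:1 O:3 H:1
  + NH2 → N:1 H:2
  + COCH3 → C:2 H:3 O:1
Element totals:
  C: 8
  H: 9
  N: 1
  O: 4
  S: 1
Molecular formula: C8H9NO4S.
DoU = (2C + 2 + N − H − X) / 2 = (2·8 + 2 + 1 − 9 − 0) / 2 = 5.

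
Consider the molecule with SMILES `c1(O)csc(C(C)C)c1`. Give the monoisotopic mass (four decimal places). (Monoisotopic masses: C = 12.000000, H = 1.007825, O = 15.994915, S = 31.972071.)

Atom tally by fragment:
  thiophene ring core → C:4 H:4 S:1
  (− 2 ring H displaced by substituents)
  + OH → O:1 H:1
  + CH(CH3)2 → C:3 H:7
Element totals:
  C: 7
  H: 10
  O: 1
  S: 1
Molecular formula: C7H10OS.
  M = 7(12.0) + 10(1.007825) + 15.994915 + 31.972071
    = 84.000000 + 10.078250 + 15.994915 + 31.972071 = 142.045236

142.0452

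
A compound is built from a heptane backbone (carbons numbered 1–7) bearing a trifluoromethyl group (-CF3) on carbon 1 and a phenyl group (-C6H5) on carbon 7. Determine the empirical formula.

Atom tally by fragment:
  F3CCH2 → C:2 H:2 F:3
  CH2 → C:1 H:2
  CH2 → C:1 H:2
  CH2 → C:1 H:2
  CH2 → C:1 H:2
  CH2 → C:1 H:2
  CH2C6H5 → C:7 H:7
Element totals:
  C: 14
  H: 19
  F: 3
Molecular formula: C14H19F3.
gcd of subscripts (14, 3, 19) = 1, so the empirical formula equals the molecular formula.

C14H19F3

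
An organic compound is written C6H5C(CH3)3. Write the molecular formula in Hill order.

C10H14

Element totals:
  C: 10
  H: 14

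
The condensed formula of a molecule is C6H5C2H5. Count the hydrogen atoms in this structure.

Element totals:
  C: 8
  H: 10

10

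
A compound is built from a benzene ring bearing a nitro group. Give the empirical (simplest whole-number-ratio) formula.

Atom tally by fragment:
  benzene ring core → C:6 H:6
  (− 1 ring H displaced by substituents)
  + NO2 → N:1 O:2
Element totals:
  C: 6
  H: 5
  N: 1
  O: 2
Molecular formula: C6H5NO2.
gcd of subscripts (6, 5, 1, 2) = 1, so the empirical formula equals the molecular formula.

C6H5NO2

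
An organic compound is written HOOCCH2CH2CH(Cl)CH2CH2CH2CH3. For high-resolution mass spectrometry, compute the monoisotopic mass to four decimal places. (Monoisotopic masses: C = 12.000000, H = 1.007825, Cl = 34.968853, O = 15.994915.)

178.0761

Atom tally by fragment:
  HOOCCH2 → C:2 H:3 O:2
  CH2 → C:1 H:2
  CH(Cl) → C:1 H:1 Cl:1
  CH2 → C:1 H:2
  CH2 → C:1 H:2
  CH2 → C:1 H:2
  CH3 → C:1 H:3
Element totals:
  C: 8
  H: 15
  Cl: 1
  O: 2
Molecular formula: C8H15ClO2.
  M = 8(12.0) + 15(1.007825) + 34.968853 + 2(15.994915)
    = 96.000000 + 15.117375 + 34.968853 + 31.989830 = 178.076058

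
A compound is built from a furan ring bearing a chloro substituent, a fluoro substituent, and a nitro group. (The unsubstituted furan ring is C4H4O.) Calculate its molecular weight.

Atom tally by fragment:
  furan ring core → C:4 H:4 O:1
  (− 3 ring H displaced by substituents)
  + Cl → Cl:1
  + F → F:1
  + NO2 → N:1 O:2
Element totals:
  C: 4
  H: 1
  Cl: 1
  F: 1
  N: 1
  O: 3
Molecular formula: C4HClFNO3.
  M = 4(12.011) + 1.008 + 35.45 + 18.998 + 14.007 + 3(15.999)
    = 48.044 + 1.008 + 35.450 + 18.998 + 14.007 + 47.997 = 165.504

165.50 g/mol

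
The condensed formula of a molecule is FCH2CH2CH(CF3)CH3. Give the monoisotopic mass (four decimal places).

144.0562

Element totals:
  C: 5
  H: 8
  F: 4
Molecular formula: C5H8F4.
  M = 5(12.0) + 8(1.007825) + 4(18.998403)
    = 60.000000 + 8.062600 + 75.993612 = 144.056212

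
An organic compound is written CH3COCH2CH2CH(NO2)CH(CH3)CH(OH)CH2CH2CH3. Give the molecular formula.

C11H21NO4

Element totals:
  C: 11
  H: 21
  N: 1
  O: 4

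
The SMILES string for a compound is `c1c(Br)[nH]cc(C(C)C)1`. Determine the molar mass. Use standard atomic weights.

188.07 g/mol

Atom tally by fragment:
  pyrrole ring core → C:4 H:5 N:1
  (− 2 ring H displaced by substituents)
  + Br → Br:1
  + CH(CH3)2 → C:3 H:7
Element totals:
  C: 7
  H: 10
  Br: 1
  N: 1
Molecular formula: C7H10BrN.
  M = 7(12.011) + 10(1.008) + 79.904 + 14.007
    = 84.077 + 10.080 + 79.904 + 14.007 = 188.068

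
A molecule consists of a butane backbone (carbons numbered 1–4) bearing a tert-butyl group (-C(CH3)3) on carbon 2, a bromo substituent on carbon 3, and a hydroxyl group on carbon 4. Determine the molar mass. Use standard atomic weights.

209.13 g/mol

Atom tally by fragment:
  CH3 → C:1 H:3
  CH(C(CH3)3) → C:5 H:10
  CH(Br) → C:1 H:1 Br:1
  CH2OH → C:1 H:3 O:1
Element totals:
  C: 8
  H: 17
  Br: 1
  O: 1
Molecular formula: C8H17BrO.
  M = 8(12.011) + 17(1.008) + 79.904 + 15.999
    = 96.088 + 17.136 + 79.904 + 15.999 = 209.127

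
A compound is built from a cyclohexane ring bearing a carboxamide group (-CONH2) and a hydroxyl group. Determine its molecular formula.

Atom tally by fragment:
  cyclohexane ring core → C:6 H:12
  (− 2 ring H displaced by substituents)
  + CONH2 → C:1 H:2 O:1 N:1
  + OH → O:1 H:1
Element totals:
  C: 7
  H: 13
  N: 1
  O: 2

C7H13NO2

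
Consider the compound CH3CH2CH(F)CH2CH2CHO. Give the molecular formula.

C6H11FO

Atom tally by fragment:
  CH3 → C:1 H:3
  CH2 → C:1 H:2
  CH(F) → C:1 H:1 F:1
  CH2 → C:1 H:2
  CH2CHO → C:2 H:3 O:1
Element totals:
  C: 6
  H: 11
  F: 1
  O: 1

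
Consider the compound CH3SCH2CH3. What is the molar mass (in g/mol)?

76.16 g/mol

Atom tally by fragment:
  CH3SCH2 → C:2 H:5 S:1
  CH3 → C:1 H:3
Element totals:
  C: 3
  H: 8
  S: 1
Molecular formula: C3H8S.
  M = 3(12.011) + 8(1.008) + 32.06
    = 36.033 + 8.064 + 32.060 = 76.157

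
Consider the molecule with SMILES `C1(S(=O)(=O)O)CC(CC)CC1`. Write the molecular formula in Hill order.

Atom tally by fragment:
  cyclopentane ring core → C:5 H:10
  (− 2 ring H displaced by substituents)
  + SO3H → S:1 O:3 H:1
  + C2H5 → C:2 H:5
Element totals:
  C: 7
  H: 14
  O: 3
  S: 1

C7H14O3S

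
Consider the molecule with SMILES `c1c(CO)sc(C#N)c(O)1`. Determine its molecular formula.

C6H5NO2S

Atom tally by fragment:
  thiophene ring core → C:4 H:4 S:1
  (− 3 ring H displaced by substituents)
  + CH2OH → C:1 H:3 O:1
  + CN → C:1 N:1
  + OH → O:1 H:1
Element totals:
  C: 6
  H: 5
  N: 1
  O: 2
  S: 1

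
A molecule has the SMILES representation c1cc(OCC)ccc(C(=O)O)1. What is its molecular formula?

C9H10O3

Atom tally by fragment:
  benzene ring core → C:6 H:6
  (− 2 ring H displaced by substituents)
  + OC2H5 → C:2 H:5 O:1
  + COOH → C:1 H:1 O:2
Element totals:
  C: 9
  H: 10
  O: 3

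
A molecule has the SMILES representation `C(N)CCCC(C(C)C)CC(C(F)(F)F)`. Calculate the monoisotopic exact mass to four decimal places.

225.1704

Atom tally by fragment:
  H2NCH2 → C:1 H:4 N:1
  CH2 → C:1 H:2
  CH2 → C:1 H:2
  CH2 → C:1 H:2
  CH(CH(CH3)2) → C:4 H:8
  CH2 → C:1 H:2
  CH2CF3 → C:2 H:2 F:3
Element totals:
  C: 11
  H: 22
  F: 3
  N: 1
Molecular formula: C11H22F3N.
  M = 11(12.0) + 22(1.007825) + 3(18.998403) + 14.003074
    = 132.000000 + 22.172150 + 56.995209 + 14.003074 = 225.170433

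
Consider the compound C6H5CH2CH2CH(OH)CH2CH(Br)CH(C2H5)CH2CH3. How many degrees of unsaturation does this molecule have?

Element totals:
  C: 16
  H: 25
  Br: 1
  O: 1
Molecular formula: C16H25BrO.
DoU = (2C + 2 + N − H − X) / 2 = (2·16 + 2 + 0 − 25 − 1) / 2 = 4.

4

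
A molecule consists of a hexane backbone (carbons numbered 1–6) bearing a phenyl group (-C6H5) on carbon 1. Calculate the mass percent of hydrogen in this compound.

11.18%

Atom tally by fragment:
  C6H5CH2 → C:7 H:7
  CH2 → C:1 H:2
  CH2 → C:1 H:2
  CH2 → C:1 H:2
  CH2 → C:1 H:2
  CH3 → C:1 H:3
Element totals:
  C: 12
  H: 18
Molecular formula: C12H18.
Molar mass = 162.276 g/mol.
Mass from H: 18 × 1.008 = 18.144 g/mol.
%H = 18.144 / 162.276 × 100 = 11.18%.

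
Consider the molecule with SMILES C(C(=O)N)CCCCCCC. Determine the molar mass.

Atom tally by fragment:
  H2NOCCH2 → C:2 H:4 O:1 N:1
  CH2 → C:1 H:2
  CH2 → C:1 H:2
  CH2 → C:1 H:2
  CH2 → C:1 H:2
  CH2 → C:1 H:2
  CH2 → C:1 H:2
  CH3 → C:1 H:3
Element totals:
  C: 9
  H: 19
  N: 1
  O: 1
Molecular formula: C9H19NO.
  M = 9(12.011) + 19(1.008) + 14.007 + 15.999
    = 108.099 + 19.152 + 14.007 + 15.999 = 157.257

157.26 g/mol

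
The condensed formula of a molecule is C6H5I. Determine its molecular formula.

C6H5I

Element totals:
  C: 6
  H: 5
  I: 1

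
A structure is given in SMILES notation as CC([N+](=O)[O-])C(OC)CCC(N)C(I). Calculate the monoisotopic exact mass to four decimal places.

316.0284

Atom tally by fragment:
  CH3 → C:1 H:3
  CH(NO2) → C:1 H:1 N:1 O:2
  CH(OCH3) → C:2 H:4 O:1
  CH2 → C:1 H:2
  CH2 → C:1 H:2
  CH(NH2) → C:1 H:3 N:1
  CH2I → C:1 H:2 I:1
Element totals:
  C: 8
  H: 17
  I: 1
  N: 2
  O: 3
Molecular formula: C8H17IN2O3.
  M = 8(12.0) + 17(1.007825) + 126.904472 + 2(14.003074) + 3(15.994915)
    = 96.000000 + 17.133025 + 126.904472 + 28.006148 + 47.984745 = 316.028390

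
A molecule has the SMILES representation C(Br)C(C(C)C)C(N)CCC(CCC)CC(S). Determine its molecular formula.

Atom tally by fragment:
  BrCH2 → C:1 H:2 Br:1
  CH(CH(CH3)2) → C:4 H:8
  CH(NH2) → C:1 H:3 N:1
  CH2 → C:1 H:2
  CH2 → C:1 H:2
  CH(CH2CH2CH3) → C:4 H:8
  CH2 → C:1 H:2
  CH2SH → C:1 H:3 S:1
Element totals:
  C: 14
  H: 30
  Br: 1
  N: 1
  S: 1

C14H30BrNS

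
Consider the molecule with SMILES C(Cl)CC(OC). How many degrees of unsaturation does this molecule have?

Atom tally by fragment:
  ClCH2 → C:1 H:2 Cl:1
  CH2 → C:1 H:2
  CH2OCH3 → C:2 H:5 O:1
Element totals:
  C: 4
  H: 9
  Cl: 1
  O: 1
Molecular formula: C4H9ClO.
DoU = (2C + 2 + N − H − X) / 2 = (2·4 + 2 + 0 − 9 − 1) / 2 = 0.

0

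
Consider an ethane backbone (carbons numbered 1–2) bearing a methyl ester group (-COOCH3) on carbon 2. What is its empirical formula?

C2H4O

Atom tally by fragment:
  CH3 → C:1 H:3
  CH2COOCH3 → C:3 H:5 O:2
Element totals:
  C: 4
  H: 8
  O: 2
Molecular formula: C4H8O2.
gcd of subscripts = 2; dividing each by 2:
  C: 4/2 = 2
  H: 8/2 = 4
  O: 2/2 = 1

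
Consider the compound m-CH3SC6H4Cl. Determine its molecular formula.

C7H7ClS

Atom tally by fragment:
  benzene ring core → C:6 H:6
  (− 2 ring H displaced by substituents)
  + SCH3 → C:1 H:3 S:1
  + Cl → Cl:1
Element totals:
  C: 7
  H: 7
  Cl: 1
  S: 1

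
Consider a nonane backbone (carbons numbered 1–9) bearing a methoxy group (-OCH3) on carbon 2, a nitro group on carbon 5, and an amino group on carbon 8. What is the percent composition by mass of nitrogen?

Atom tally by fragment:
  CH3 → C:1 H:3
  CH(OCH3) → C:2 H:4 O:1
  CH2 → C:1 H:2
  CH2 → C:1 H:2
  CH(NO2) → C:1 H:1 N:1 O:2
  CH2 → C:1 H:2
  CH2 → C:1 H:2
  CH(NH2) → C:1 H:3 N:1
  CH3 → C:1 H:3
Element totals:
  C: 10
  H: 22
  N: 2
  O: 3
Molecular formula: C10H22N2O3.
Molar mass = 218.297 g/mol.
Mass from N: 2 × 14.007 = 28.014 g/mol.
%N = 28.014 / 218.297 × 100 = 12.83%.

12.83%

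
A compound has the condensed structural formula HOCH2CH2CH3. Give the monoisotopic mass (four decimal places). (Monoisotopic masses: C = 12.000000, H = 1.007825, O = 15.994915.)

60.0575

Element totals:
  C: 3
  H: 8
  O: 1
Molecular formula: C3H8O.
  M = 3(12.0) + 8(1.007825) + 15.994915
    = 36.000000 + 8.062600 + 15.994915 = 60.057515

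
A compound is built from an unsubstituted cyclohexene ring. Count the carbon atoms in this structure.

6

Atom tally by fragment:
  cyclohexene ring core → C:6 H:10
Element totals:
  C: 6
  H: 10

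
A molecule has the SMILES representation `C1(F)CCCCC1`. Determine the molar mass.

102.15 g/mol

Atom tally by fragment:
  cyclohexane ring core → C:6 H:12
  (− 1 ring H displaced by substituents)
  + F → F:1
Element totals:
  C: 6
  H: 11
  F: 1
Molecular formula: C6H11F.
  M = 6(12.011) + 11(1.008) + 18.998
    = 72.066 + 11.088 + 18.998 = 102.152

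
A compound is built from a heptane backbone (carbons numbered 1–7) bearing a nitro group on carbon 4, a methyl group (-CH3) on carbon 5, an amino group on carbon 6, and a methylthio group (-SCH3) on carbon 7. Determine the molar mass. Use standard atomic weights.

220.33 g/mol

Atom tally by fragment:
  CH3 → C:1 H:3
  CH2 → C:1 H:2
  CH2 → C:1 H:2
  CH(NO2) → C:1 H:1 N:1 O:2
  CH(CH3) → C:2 H:4
  CH(NH2) → C:1 H:3 N:1
  CH2SCH3 → C:2 H:5 S:1
Element totals:
  C: 9
  H: 20
  N: 2
  O: 2
  S: 1
Molecular formula: C9H20N2O2S.
  M = 9(12.011) + 20(1.008) + 2(14.007) + 2(15.999) + 32.06
    = 108.099 + 20.160 + 28.014 + 31.998 + 32.060 = 220.331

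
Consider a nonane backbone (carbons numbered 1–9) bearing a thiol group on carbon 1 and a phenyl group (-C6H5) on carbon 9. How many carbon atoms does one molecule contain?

Atom tally by fragment:
  HSCH2 → C:1 H:3 S:1
  CH2 → C:1 H:2
  CH2 → C:1 H:2
  CH2 → C:1 H:2
  CH2 → C:1 H:2
  CH2 → C:1 H:2
  CH2 → C:1 H:2
  CH2 → C:1 H:2
  CH2C6H5 → C:7 H:7
Element totals:
  C: 15
  H: 24
  S: 1

15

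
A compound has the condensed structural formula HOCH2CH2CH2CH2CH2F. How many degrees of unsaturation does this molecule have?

0

Atom tally by fragment:
  HOCH2 → C:1 H:3 O:1
  CH2 → C:1 H:2
  CH2 → C:1 H:2
  CH2 → C:1 H:2
  CH2F → C:1 H:2 F:1
Element totals:
  C: 5
  H: 11
  F: 1
  O: 1
Molecular formula: C5H11FO.
DoU = (2C + 2 + N − H − X) / 2 = (2·5 + 2 + 0 − 11 − 1) / 2 = 0.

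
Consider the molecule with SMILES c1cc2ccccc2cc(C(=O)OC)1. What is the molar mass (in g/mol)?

186.21 g/mol

Atom tally by fragment:
  naphthalene ring system core → C:10 H:8
  (− 1 ring H displaced by substituents)
  + COOCH3 → C:2 H:3 O:2
Element totals:
  C: 12
  H: 10
  O: 2
Molecular formula: C12H10O2.
  M = 12(12.011) + 10(1.008) + 2(15.999)
    = 144.132 + 10.080 + 31.998 = 186.210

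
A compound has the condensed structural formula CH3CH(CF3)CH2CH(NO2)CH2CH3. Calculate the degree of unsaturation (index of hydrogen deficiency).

1

Atom tally by fragment:
  CH3 → C:1 H:3
  CH(CF3) → C:2 H:1 F:3
  CH2 → C:1 H:2
  CH(NO2) → C:1 H:1 N:1 O:2
  CH2 → C:1 H:2
  CH3 → C:1 H:3
Element totals:
  C: 7
  H: 12
  F: 3
  N: 1
  O: 2
Molecular formula: C7H12F3NO2.
DoU = (2C + 2 + N − H − X) / 2 = (2·7 + 2 + 1 − 12 − 3) / 2 = 1.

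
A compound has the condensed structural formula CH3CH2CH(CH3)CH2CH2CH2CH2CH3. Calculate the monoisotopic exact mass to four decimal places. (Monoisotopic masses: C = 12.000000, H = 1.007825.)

Atom tally by fragment:
  CH3 → C:1 H:3
  CH2 → C:1 H:2
  CH(CH3) → C:2 H:4
  CH2 → C:1 H:2
  CH2 → C:1 H:2
  CH2 → C:1 H:2
  CH2 → C:1 H:2
  CH3 → C:1 H:3
Element totals:
  C: 9
  H: 20
Molecular formula: C9H20.
  M = 9(12.0) + 20(1.007825)
    = 108.000000 + 20.156500 = 128.156500

128.1565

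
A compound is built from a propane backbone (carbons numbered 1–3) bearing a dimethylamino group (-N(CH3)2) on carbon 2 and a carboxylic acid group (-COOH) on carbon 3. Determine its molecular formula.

Atom tally by fragment:
  CH3 → C:1 H:3
  CH(N(CH3)2) → C:3 H:7 N:1
  CH2COOH → C:2 H:3 O:2
Element totals:
  C: 6
  H: 13
  N: 1
  O: 2

C6H13NO2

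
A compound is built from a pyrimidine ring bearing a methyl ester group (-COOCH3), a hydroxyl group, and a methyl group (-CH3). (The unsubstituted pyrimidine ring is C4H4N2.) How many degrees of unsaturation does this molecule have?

Atom tally by fragment:
  pyrimidine ring core → C:4 H:4 N:2
  (− 3 ring H displaced by substituents)
  + COOCH3 → C:2 H:3 O:2
  + OH → O:1 H:1
  + CH3 → C:1 H:3
Element totals:
  C: 7
  H: 8
  N: 2
  O: 3
Molecular formula: C7H8N2O3.
DoU = (2C + 2 + N − H − X) / 2 = (2·7 + 2 + 2 − 8 − 0) / 2 = 5.

5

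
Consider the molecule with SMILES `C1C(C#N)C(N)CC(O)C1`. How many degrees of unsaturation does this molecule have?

Atom tally by fragment:
  cyclohexane ring core → C:6 H:12
  (− 3 ring H displaced by substituents)
  + CN → C:1 N:1
  + NH2 → N:1 H:2
  + OH → O:1 H:1
Element totals:
  C: 7
  H: 12
  N: 2
  O: 1
Molecular formula: C7H12N2O.
DoU = (2C + 2 + N − H − X) / 2 = (2·7 + 2 + 2 − 12 − 0) / 2 = 3.

3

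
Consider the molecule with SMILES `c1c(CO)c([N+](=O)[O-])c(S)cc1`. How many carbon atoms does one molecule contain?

7

Atom tally by fragment:
  benzene ring core → C:6 H:6
  (− 3 ring H displaced by substituents)
  + CH2OH → C:1 H:3 O:1
  + NO2 → N:1 O:2
  + SH → S:1 H:1
Element totals:
  C: 7
  H: 7
  N: 1
  O: 3
  S: 1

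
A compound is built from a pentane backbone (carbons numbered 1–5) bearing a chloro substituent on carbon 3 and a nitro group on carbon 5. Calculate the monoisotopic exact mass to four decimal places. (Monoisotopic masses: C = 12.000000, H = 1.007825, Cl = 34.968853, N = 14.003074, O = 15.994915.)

151.0400

Atom tally by fragment:
  CH3 → C:1 H:3
  CH2 → C:1 H:2
  CH(Cl) → C:1 H:1 Cl:1
  CH2 → C:1 H:2
  CH2NO2 → C:1 H:2 N:1 O:2
Element totals:
  C: 5
  H: 10
  Cl: 1
  N: 1
  O: 2
Molecular formula: C5H10ClNO2.
  M = 5(12.0) + 10(1.007825) + 34.968853 + 14.003074 + 2(15.994915)
    = 60.000000 + 10.078250 + 34.968853 + 14.003074 + 31.989830 = 151.040007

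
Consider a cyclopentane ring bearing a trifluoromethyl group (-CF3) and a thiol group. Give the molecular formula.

C6H9F3S

Atom tally by fragment:
  cyclopentane ring core → C:5 H:10
  (− 2 ring H displaced by substituents)
  + CF3 → C:1 F:3
  + SH → S:1 H:1
Element totals:
  C: 6
  H: 9
  F: 3
  S: 1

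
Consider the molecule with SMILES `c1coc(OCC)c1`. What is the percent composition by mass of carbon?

64.27%

Atom tally by fragment:
  furan ring core → C:4 H:4 O:1
  (− 1 ring H displaced by substituents)
  + OC2H5 → C:2 H:5 O:1
Element totals:
  C: 6
  H: 8
  O: 2
Molecular formula: C6H8O2.
Molar mass = 112.128 g/mol.
Mass from C: 6 × 12.011 = 72.066 g/mol.
%C = 72.066 / 112.128 × 100 = 64.27%.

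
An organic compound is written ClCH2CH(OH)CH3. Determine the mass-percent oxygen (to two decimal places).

Atom tally by fragment:
  ClCH2 → C:1 H:2 Cl:1
  CH(OH) → C:1 H:2 O:1
  CH3 → C:1 H:3
Element totals:
  C: 3
  H: 7
  Cl: 1
  O: 1
Molecular formula: C3H7ClO.
Molar mass = 94.538 g/mol.
Mass from O: 1 × 15.999 = 15.999 g/mol.
%O = 15.999 / 94.538 × 100 = 16.92%.

16.92%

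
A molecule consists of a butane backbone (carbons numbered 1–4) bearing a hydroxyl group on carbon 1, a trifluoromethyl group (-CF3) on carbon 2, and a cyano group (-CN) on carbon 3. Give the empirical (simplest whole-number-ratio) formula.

Atom tally by fragment:
  HOCH2 → C:1 H:3 O:1
  CH(CF3) → C:2 H:1 F:3
  CH(CN) → C:2 H:1 N:1
  CH3 → C:1 H:3
Element totals:
  C: 6
  H: 8
  F: 3
  N: 1
  O: 1
Molecular formula: C6H8F3NO.
gcd of subscripts (6, 3, 8, 1, 1) = 1, so the empirical formula equals the molecular formula.

C6H8F3NO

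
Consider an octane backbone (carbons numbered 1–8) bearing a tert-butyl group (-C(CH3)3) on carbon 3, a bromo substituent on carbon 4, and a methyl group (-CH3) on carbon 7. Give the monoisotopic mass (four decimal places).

262.1296

Atom tally by fragment:
  CH3 → C:1 H:3
  CH2 → C:1 H:2
  CH(C(CH3)3) → C:5 H:10
  CH(Br) → C:1 H:1 Br:1
  CH2 → C:1 H:2
  CH2 → C:1 H:2
  CH(CH3) → C:2 H:4
  CH3 → C:1 H:3
Element totals:
  C: 13
  H: 27
  Br: 1
Molecular formula: C13H27Br.
  M = 13(12.0) + 27(1.007825) + 78.918338
    = 156.000000 + 27.211275 + 78.918338 = 262.129613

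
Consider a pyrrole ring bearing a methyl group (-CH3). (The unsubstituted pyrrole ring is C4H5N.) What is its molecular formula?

C5H7N

Atom tally by fragment:
  pyrrole ring core → C:4 H:5 N:1
  (− 1 ring H displaced by substituents)
  + CH3 → C:1 H:3
Element totals:
  C: 5
  H: 7
  N: 1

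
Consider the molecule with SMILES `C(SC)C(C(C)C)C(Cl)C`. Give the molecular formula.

Atom tally by fragment:
  CH3SCH2 → C:2 H:5 S:1
  CH(CH(CH3)2) → C:4 H:8
  CH(Cl) → C:1 H:1 Cl:1
  CH3 → C:1 H:3
Element totals:
  C: 8
  H: 17
  Cl: 1
  S: 1

C8H17ClS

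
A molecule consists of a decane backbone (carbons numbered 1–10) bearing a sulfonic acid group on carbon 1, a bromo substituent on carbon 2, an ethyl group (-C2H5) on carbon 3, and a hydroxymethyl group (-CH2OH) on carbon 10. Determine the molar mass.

Atom tally by fragment:
  HO3SCH2 → C:1 H:3 S:1 O:3
  CH(Br) → C:1 H:1 Br:1
  CH(C2H5) → C:3 H:6
  CH2 → C:1 H:2
  CH2 → C:1 H:2
  CH2 → C:1 H:2
  CH2 → C:1 H:2
  CH2 → C:1 H:2
  CH2 → C:1 H:2
  CH2CH2OH → C:2 H:5 O:1
Element totals:
  C: 13
  H: 27
  Br: 1
  O: 4
  S: 1
Molecular formula: C13H27BrO4S.
  M = 13(12.011) + 27(1.008) + 79.904 + 4(15.999) + 32.06
    = 156.143 + 27.216 + 79.904 + 63.996 + 32.060 = 359.319

359.32 g/mol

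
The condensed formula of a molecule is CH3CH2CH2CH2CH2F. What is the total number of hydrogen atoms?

11

Atom tally by fragment:
  CH3 → C:1 H:3
  CH2 → C:1 H:2
  CH2 → C:1 H:2
  CH2 → C:1 H:2
  CH2F → C:1 H:2 F:1
Element totals:
  C: 5
  H: 11
  F: 1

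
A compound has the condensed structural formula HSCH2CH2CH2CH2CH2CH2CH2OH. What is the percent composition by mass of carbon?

Atom tally by fragment:
  HSCH2 → C:1 H:3 S:1
  CH2 → C:1 H:2
  CH2 → C:1 H:2
  CH2 → C:1 H:2
  CH2 → C:1 H:2
  CH2CH2OH → C:2 H:5 O:1
Element totals:
  C: 7
  H: 16
  O: 1
  S: 1
Molecular formula: C7H16OS.
Molar mass = 148.264 g/mol.
Mass from C: 7 × 12.011 = 84.077 g/mol.
%C = 84.077 / 148.264 × 100 = 56.71%.

56.71%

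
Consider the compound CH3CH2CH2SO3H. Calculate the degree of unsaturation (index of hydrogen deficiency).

Atom tally by fragment:
  CH3 → C:1 H:3
  CH2 → C:1 H:2
  CH2SO3H → C:1 H:3 S:1 O:3
Element totals:
  C: 3
  H: 8
  O: 3
  S: 1
Molecular formula: C3H8O3S.
DoU = (2C + 2 + N − H − X) / 2 = (2·3 + 2 + 0 − 8 − 0) / 2 = 0.

0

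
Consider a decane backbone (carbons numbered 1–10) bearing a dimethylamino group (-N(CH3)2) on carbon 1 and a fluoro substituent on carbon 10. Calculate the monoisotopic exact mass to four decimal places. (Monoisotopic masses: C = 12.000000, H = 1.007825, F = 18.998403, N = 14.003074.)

203.2049

Atom tally by fragment:
  (CH3)2NCH2 → C:3 H:8 N:1
  CH2 → C:1 H:2
  CH2 → C:1 H:2
  CH2 → C:1 H:2
  CH2 → C:1 H:2
  CH2 → C:1 H:2
  CH2 → C:1 H:2
  CH2 → C:1 H:2
  CH2 → C:1 H:2
  CH2F → C:1 H:2 F:1
Element totals:
  C: 12
  H: 26
  F: 1
  N: 1
Molecular formula: C12H26FN.
  M = 12(12.0) + 26(1.007825) + 18.998403 + 14.003074
    = 144.000000 + 26.203450 + 18.998403 + 14.003074 = 203.204927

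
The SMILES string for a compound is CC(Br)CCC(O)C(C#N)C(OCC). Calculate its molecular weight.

264.16 g/mol

Atom tally by fragment:
  CH3 → C:1 H:3
  CH(Br) → C:1 H:1 Br:1
  CH2 → C:1 H:2
  CH2 → C:1 H:2
  CH(OH) → C:1 H:2 O:1
  CH(CN) → C:2 H:1 N:1
  CH2OC2H5 → C:3 H:7 O:1
Element totals:
  C: 10
  H: 18
  Br: 1
  N: 1
  O: 2
Molecular formula: C10H18BrNO2.
  M = 10(12.011) + 18(1.008) + 79.904 + 14.007 + 2(15.999)
    = 120.110 + 18.144 + 79.904 + 14.007 + 31.998 = 264.163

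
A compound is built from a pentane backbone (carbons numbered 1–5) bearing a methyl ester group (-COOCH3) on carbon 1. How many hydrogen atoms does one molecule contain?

Atom tally by fragment:
  CH3OOCCH2 → C:3 H:5 O:2
  CH2 → C:1 H:2
  CH2 → C:1 H:2
  CH2 → C:1 H:2
  CH3 → C:1 H:3
Element totals:
  C: 7
  H: 14
  O: 2

14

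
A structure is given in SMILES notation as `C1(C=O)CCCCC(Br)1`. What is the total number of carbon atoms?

Atom tally by fragment:
  cyclohexane ring core → C:6 H:12
  (− 2 ring H displaced by substituents)
  + CHO → C:1 H:1 O:1
  + Br → Br:1
Element totals:
  C: 7
  H: 11
  Br: 1
  O: 1

7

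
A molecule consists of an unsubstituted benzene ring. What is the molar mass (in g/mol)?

78.11 g/mol

Atom tally by fragment:
  benzene ring core → C:6 H:6
Element totals:
  C: 6
  H: 6
Molecular formula: C6H6.
  M = 6(12.011) + 6(1.008)
    = 72.066 + 6.048 = 78.114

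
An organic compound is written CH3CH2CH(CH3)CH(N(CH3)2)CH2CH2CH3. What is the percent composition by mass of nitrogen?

Element totals:
  C: 10
  H: 23
  N: 1
Molecular formula: C10H23N.
Molar mass = 157.301 g/mol.
Mass from N: 1 × 14.007 = 14.007 g/mol.
%N = 14.007 / 157.301 × 100 = 8.90%.

8.90%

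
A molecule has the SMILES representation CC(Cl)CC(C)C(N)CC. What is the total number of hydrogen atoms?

18

Atom tally by fragment:
  CH3 → C:1 H:3
  CH(Cl) → C:1 H:1 Cl:1
  CH2 → C:1 H:2
  CH(CH3) → C:2 H:4
  CH(NH2) → C:1 H:3 N:1
  CH2 → C:1 H:2
  CH3 → C:1 H:3
Element totals:
  C: 8
  H: 18
  Cl: 1
  N: 1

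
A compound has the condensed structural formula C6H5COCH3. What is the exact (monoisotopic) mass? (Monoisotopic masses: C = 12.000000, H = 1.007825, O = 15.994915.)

Element totals:
  C: 8
  H: 8
  O: 1
Molecular formula: C8H8O.
  M = 8(12.0) + 8(1.007825) + 15.994915
    = 96.000000 + 8.062600 + 15.994915 = 120.057515

120.0575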